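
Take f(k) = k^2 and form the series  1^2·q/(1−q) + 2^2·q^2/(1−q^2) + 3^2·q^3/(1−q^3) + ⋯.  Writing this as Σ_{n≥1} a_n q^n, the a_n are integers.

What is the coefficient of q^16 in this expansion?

a_16 = 341

n=16: 1·16 2·8 4·4 8·2 16·1  f→[1+4+16+64+256]=341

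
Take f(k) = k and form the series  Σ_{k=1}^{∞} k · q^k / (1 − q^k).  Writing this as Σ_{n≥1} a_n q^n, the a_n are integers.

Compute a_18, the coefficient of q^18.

d|18:{18,9,6,3,2,1}  Σf=18+9+6+3+2+1=39

a_18 = 39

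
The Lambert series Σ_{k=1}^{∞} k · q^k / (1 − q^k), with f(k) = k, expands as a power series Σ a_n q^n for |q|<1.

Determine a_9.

a_9 = 13

n=9: 1·9 3·3 9·1  f→[1+3+9]=13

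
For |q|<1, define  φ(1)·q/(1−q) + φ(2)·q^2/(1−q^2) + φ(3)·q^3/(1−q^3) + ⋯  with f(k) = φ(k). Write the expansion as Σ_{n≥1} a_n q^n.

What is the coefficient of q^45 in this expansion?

q^45  k|45↦φ(k): 1:1 3:2 5:4 9:6 15:8 45:24  a_45=45

a_45 = 45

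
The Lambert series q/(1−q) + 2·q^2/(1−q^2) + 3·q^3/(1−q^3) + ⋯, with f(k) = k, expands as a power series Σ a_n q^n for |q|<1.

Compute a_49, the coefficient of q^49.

a_49 = 57

[q^49] f(49)=49,f(7)=7,f(1)=1 ⇒ 57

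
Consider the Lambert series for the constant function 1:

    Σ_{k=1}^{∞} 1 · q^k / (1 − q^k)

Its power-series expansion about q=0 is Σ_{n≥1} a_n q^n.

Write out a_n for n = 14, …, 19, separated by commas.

n=14: 14·1 7·2 2·7 1·14  f→[1+1+1+1]=4
[q^15] f(1)=1,f(3)=1,f(5)=1,f(15)=1 ⇒ 4
d|16:{1,2,4,8,16}  Σf=1+1+1+1+1=5
[q^17] f(17)=1,f(1)=1 ⇒ 2
q^18  k|18↦f(k): 18:1 9:1 6:1 3:1 2:1 1:1  a_18=6
[q^19] f(19)=1,f(1)=1 ⇒ 2

4, 4, 5, 2, 6, 2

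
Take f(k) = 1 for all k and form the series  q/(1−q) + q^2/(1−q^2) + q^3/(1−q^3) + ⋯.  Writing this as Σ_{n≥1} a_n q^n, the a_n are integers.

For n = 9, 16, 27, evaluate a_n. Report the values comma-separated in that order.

3, 5, 4

q^9  k|9↦f(k): 1:1 3:1 9:1  a_9=3
n=16: 1·16 2·8 4·4 8·2 16·1  f→[1+1+1+1+1]=5
d|27:{27,9,3,1}  Σf=1+1+1+1=4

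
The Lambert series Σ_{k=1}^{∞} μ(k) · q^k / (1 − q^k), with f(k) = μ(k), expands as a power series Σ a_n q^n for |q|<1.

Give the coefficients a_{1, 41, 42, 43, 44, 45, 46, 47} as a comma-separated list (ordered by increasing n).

q^1  k|1↦μ(k): 1:1  a_1=1
n=41: 41·1 1·41  μ→[(-1)+1]=0
d|42:{42,21,14,7,6,3,2,1}  Σμ=(-1)+1+1+(-1)+1+(-1)+(-1)+1=0
q^43  k|43↦μ(k): 43:-1 1:1  a_43=0
n=44: 44·1 22·2 11·4 4·11 2·22 1·44  μ→[0+1+(-1)+0+(-1)+1]=0
[q^45] μ(45)=0,μ(15)=1,μ(9)=0,μ(5)=-1,μ(3)=-1,μ(1)=1 ⇒ 0
n=46: 46·1 23·2 2·23 1·46  μ→[1+(-1)+(-1)+1]=0
d|47:{47,1}  Σμ=(-1)+1=0

1, 0, 0, 0, 0, 0, 0, 0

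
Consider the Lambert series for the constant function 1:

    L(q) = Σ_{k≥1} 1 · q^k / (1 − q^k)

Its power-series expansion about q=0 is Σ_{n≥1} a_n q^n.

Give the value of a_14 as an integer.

[q^14] f(1)=1,f(2)=1,f(7)=1,f(14)=1 ⇒ 4

a_14 = 4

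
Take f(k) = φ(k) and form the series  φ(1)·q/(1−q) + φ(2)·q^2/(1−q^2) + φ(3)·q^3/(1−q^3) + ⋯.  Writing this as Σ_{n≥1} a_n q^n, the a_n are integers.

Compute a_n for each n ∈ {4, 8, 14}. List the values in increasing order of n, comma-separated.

n=4: 4·1 2·2 1·4  φ→[2+1+1]=4
[q^8] φ(1)=1,φ(2)=1,φ(4)=2,φ(8)=4 ⇒ 8
[q^14] φ(14)=6,φ(7)=6,φ(2)=1,φ(1)=1 ⇒ 14

4, 8, 14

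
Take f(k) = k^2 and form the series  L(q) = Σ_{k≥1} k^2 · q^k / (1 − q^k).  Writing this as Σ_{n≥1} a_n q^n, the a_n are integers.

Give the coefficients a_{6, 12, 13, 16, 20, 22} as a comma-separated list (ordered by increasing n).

50, 210, 170, 341, 546, 610

[q^6] f(1)=1,f(2)=4,f(3)=9,f(6)=36 ⇒ 50
d|12:{12,6,4,3,2,1}  Σf=144+36+16+9+4+1=210
n=13: 1·13 13·1  f→[1+169]=170
d|16:{1,2,4,8,16}  Σf=1+4+16+64+256=341
d|20:{1,2,4,5,10,20}  Σf=1+4+16+25+100+400=546
[q^22] f(1)=1,f(2)=4,f(11)=121,f(22)=484 ⇒ 610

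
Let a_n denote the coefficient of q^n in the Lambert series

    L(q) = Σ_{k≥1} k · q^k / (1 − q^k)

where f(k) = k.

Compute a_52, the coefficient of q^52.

[q^52] f(1)=1,f(2)=2,f(4)=4,f(13)=13,f(26)=26,f(52)=52 ⇒ 98

a_52 = 98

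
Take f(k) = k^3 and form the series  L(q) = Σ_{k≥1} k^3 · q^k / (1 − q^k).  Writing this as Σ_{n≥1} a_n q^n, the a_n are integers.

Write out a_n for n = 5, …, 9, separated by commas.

[q^5] f(1)=1,f(5)=125 ⇒ 126
d|6:{6,3,2,1}  Σf=216+27+8+1=252
d|7:{1,7}  Σf=1+343=344
q^8  k|8↦f(k): 8:512 4:64 2:8 1:1  a_8=585
n=9: 1·9 3·3 9·1  f→[1+27+729]=757

126, 252, 344, 585, 757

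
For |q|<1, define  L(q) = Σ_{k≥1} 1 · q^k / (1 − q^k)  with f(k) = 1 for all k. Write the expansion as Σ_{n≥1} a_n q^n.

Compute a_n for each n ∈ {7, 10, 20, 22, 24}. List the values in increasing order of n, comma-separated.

d|7:{7,1}  Σf=1+1=2
q^10  k|10↦f(k): 10:1 5:1 2:1 1:1  a_10=4
q^20  k|20↦f(k): 20:1 10:1 5:1 4:1 2:1 1:1  a_20=6
n=22: 1·22 2·11 11·2 22·1  f→[1+1+1+1]=4
d|24:{1,2,3,4,6,8,12,24}  Σf=1+1+1+1+1+1+1+1=8

2, 4, 6, 4, 8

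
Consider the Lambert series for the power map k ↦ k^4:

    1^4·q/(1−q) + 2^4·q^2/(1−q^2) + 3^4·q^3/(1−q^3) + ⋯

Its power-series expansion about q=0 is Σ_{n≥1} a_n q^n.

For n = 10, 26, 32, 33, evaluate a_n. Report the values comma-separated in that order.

[q^10] f(1)=1,f(2)=16,f(5)=625,f(10)=10000 ⇒ 10642
q^26  k|26↦f(k): 1:1 2:16 13:28561 26:456976  a_26=485554
d|32:{32,16,8,4,2,1}  Σf=1048576+65536+4096+256+16+1=1118481
d|33:{33,11,3,1}  Σf=1185921+14641+81+1=1200644

10642, 485554, 1118481, 1200644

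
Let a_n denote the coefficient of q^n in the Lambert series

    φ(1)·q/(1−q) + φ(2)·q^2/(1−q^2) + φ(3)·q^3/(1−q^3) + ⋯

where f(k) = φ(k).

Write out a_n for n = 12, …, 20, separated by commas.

q^12  k|12↦φ(k): 12:4 6:2 4:2 3:2 2:1 1:1  a_12=12
n=13: 13·1 1·13  φ→[12+1]=13
q^14  k|14↦φ(k): 14:6 7:6 2:1 1:1  a_14=14
q^15  k|15↦φ(k): 15:8 5:4 3:2 1:1  a_15=15
q^16  k|16↦φ(k): 16:8 8:4 4:2 2:1 1:1  a_16=16
q^17  k|17↦φ(k): 1:1 17:16  a_17=17
n=18: 18·1 9·2 6·3 3·6 2·9 1·18  φ→[6+6+2+2+1+1]=18
q^19  k|19↦φ(k): 19:18 1:1  a_19=19
d|20:{20,10,5,4,2,1}  Σφ=8+4+4+2+1+1=20

12, 13, 14, 15, 16, 17, 18, 19, 20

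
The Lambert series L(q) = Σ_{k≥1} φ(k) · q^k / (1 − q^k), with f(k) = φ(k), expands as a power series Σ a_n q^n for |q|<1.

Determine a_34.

n=34: 1·34 2·17 17·2 34·1  φ→[1+1+16+16]=34

a_34 = 34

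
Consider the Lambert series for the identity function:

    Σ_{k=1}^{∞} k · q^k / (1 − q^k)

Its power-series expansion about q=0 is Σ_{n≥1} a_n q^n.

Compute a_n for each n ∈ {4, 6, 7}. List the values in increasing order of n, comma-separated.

n=4: 4·1 2·2 1·4  f→[4+2+1]=7
d|6:{1,2,3,6}  Σf=1+2+3+6=12
q^7  k|7↦f(k): 7:7 1:1  a_7=8

7, 12, 8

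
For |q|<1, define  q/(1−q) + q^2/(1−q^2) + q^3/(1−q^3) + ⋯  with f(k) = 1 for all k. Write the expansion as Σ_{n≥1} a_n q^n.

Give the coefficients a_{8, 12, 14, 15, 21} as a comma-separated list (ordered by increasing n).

[q^8] f(8)=1,f(4)=1,f(2)=1,f(1)=1 ⇒ 4
d|12:{1,2,3,4,6,12}  Σf=1+1+1+1+1+1=6
d|14:{14,7,2,1}  Σf=1+1+1+1=4
n=15: 15·1 5·3 3·5 1·15  f→[1+1+1+1]=4
n=21: 21·1 7·3 3·7 1·21  f→[1+1+1+1]=4

4, 6, 4, 4, 4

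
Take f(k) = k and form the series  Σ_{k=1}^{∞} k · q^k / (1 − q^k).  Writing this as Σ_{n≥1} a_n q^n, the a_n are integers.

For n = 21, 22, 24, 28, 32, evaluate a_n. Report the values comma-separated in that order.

q^21  k|21↦f(k): 21:21 7:7 3:3 1:1  a_21=32
d|22:{1,2,11,22}  Σf=1+2+11+22=36
d|24:{1,2,3,4,6,8,12,24}  Σf=1+2+3+4+6+8+12+24=60
d|28:{1,2,4,7,14,28}  Σf=1+2+4+7+14+28=56
q^32  k|32↦f(k): 32:32 16:16 8:8 4:4 2:2 1:1  a_32=63

32, 36, 60, 56, 63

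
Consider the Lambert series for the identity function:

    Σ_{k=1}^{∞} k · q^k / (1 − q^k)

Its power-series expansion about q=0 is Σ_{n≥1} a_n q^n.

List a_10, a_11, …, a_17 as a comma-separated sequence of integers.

q^10  k|10↦f(k): 10:10 5:5 2:2 1:1  a_10=18
n=11: 11·1 1·11  f→[11+1]=12
n=12: 12·1 6·2 4·3 3·4 2·6 1·12  f→[12+6+4+3+2+1]=28
d|13:{13,1}  Σf=13+1=14
d|14:{1,2,7,14}  Σf=1+2+7+14=24
d|15:{15,5,3,1}  Σf=15+5+3+1=24
d|16:{1,2,4,8,16}  Σf=1+2+4+8+16=31
d|17:{17,1}  Σf=17+1=18

18, 12, 28, 14, 24, 24, 31, 18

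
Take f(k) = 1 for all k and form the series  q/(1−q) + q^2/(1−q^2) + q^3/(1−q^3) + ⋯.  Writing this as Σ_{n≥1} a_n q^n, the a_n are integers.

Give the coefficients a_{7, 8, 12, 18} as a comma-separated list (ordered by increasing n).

2, 4, 6, 6

d|7:{1,7}  Σf=1+1=2
q^8  k|8↦f(k): 1:1 2:1 4:1 8:1  a_8=4
n=12: 12·1 6·2 4·3 3·4 2·6 1·12  f→[1+1+1+1+1+1]=6
[q^18] f(18)=1,f(9)=1,f(6)=1,f(3)=1,f(2)=1,f(1)=1 ⇒ 6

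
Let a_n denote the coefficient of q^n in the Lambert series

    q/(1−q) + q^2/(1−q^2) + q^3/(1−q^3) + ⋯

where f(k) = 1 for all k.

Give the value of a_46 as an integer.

a_46 = 4

d|46:{1,2,23,46}  Σf=1+1+1+1=4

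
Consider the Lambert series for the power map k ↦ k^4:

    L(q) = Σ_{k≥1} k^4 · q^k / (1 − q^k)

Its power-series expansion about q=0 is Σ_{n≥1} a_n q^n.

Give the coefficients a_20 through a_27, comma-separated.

170898, 196964, 248914, 279842, 358258, 391251, 485554, 538084

n=20: 1·20 2·10 4·5 5·4 10·2 20·1  f→[1+16+256+625+10000+160000]=170898
d|21:{1,3,7,21}  Σf=1+81+2401+194481=196964
d|22:{22,11,2,1}  Σf=234256+14641+16+1=248914
q^23  k|23↦f(k): 1:1 23:279841  a_23=279842
q^24  k|24↦f(k): 24:331776 12:20736 8:4096 6:1296 4:256 3:81 2:16 1:1  a_24=358258
d|25:{1,5,25}  Σf=1+625+390625=391251
q^26  k|26↦f(k): 26:456976 13:28561 2:16 1:1  a_26=485554
n=27: 1·27 3·9 9·3 27·1  f→[1+81+6561+531441]=538084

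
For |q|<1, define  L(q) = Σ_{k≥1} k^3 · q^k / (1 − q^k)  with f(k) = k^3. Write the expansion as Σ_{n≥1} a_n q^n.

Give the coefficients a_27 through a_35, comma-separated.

20440, 25112, 24390, 31752, 29792, 37449, 37296, 44226, 43344

d|27:{1,3,9,27}  Σf=1+27+729+19683=20440
[q^28] f(28)=21952,f(14)=2744,f(7)=343,f(4)=64,f(2)=8,f(1)=1 ⇒ 25112
n=29: 29·1 1·29  f→[24389+1]=24390
n=30: 1·30 2·15 3·10 5·6 6·5 10·3 15·2 30·1  f→[1+8+27+125+216+1000+3375+27000]=31752
n=31: 31·1 1·31  f→[29791+1]=29792
n=32: 1·32 2·16 4·8 8·4 16·2 32·1  f→[1+8+64+512+4096+32768]=37449
q^33  k|33↦f(k): 1:1 3:27 11:1331 33:35937  a_33=37296
q^34  k|34↦f(k): 34:39304 17:4913 2:8 1:1  a_34=44226
[q^35] f(1)=1,f(5)=125,f(7)=343,f(35)=42875 ⇒ 43344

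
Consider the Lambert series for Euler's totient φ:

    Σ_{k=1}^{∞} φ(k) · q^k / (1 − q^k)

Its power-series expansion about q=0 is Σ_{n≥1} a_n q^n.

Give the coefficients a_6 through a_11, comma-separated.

[q^6] φ(6)=2,φ(3)=2,φ(2)=1,φ(1)=1 ⇒ 6
d|7:{1,7}  Σφ=1+6=7
d|8:{1,2,4,8}  Σφ=1+1+2+4=8
d|9:{1,3,9}  Σφ=1+2+6=9
d|10:{1,2,5,10}  Σφ=1+1+4+4=10
d|11:{11,1}  Σφ=10+1=11

6, 7, 8, 9, 10, 11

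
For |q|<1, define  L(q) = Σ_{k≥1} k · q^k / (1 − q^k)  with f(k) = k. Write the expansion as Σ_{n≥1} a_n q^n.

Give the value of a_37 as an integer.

n=37: 1·37 37·1  f→[1+37]=38

a_37 = 38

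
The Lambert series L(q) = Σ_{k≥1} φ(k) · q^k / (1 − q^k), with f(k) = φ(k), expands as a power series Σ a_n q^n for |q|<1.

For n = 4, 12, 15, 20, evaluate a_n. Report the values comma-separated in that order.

d|4:{4,2,1}  Σφ=2+1+1=4
[q^12] φ(1)=1,φ(2)=1,φ(3)=2,φ(4)=2,φ(6)=2,φ(12)=4 ⇒ 12
n=15: 15·1 5·3 3·5 1·15  φ→[8+4+2+1]=15
n=20: 20·1 10·2 5·4 4·5 2·10 1·20  φ→[8+4+4+2+1+1]=20

4, 12, 15, 20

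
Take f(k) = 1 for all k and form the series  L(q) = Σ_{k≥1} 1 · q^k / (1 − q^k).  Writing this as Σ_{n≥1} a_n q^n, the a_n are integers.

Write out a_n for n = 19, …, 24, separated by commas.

2, 6, 4, 4, 2, 8

q^19  k|19↦f(k): 19:1 1:1  a_19=2
d|20:{20,10,5,4,2,1}  Σf=1+1+1+1+1+1=6
q^21  k|21↦f(k): 21:1 7:1 3:1 1:1  a_21=4
d|22:{1,2,11,22}  Σf=1+1+1+1=4
n=23: 23·1 1·23  f→[1+1]=2
q^24  k|24↦f(k): 24:1 12:1 8:1 6:1 4:1 3:1 2:1 1:1  a_24=8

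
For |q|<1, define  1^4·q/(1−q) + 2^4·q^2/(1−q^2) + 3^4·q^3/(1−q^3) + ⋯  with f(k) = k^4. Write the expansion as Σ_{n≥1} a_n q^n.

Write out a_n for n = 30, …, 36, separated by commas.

872644, 923522, 1118481, 1200644, 1419874, 1503652, 1813539

q^30  k|30↦f(k): 30:810000 15:50625 10:10000 6:1296 5:625 3:81 2:16 1:1  a_30=872644
d|31:{31,1}  Σf=923521+1=923522
[q^32] f(1)=1,f(2)=16,f(4)=256,f(8)=4096,f(16)=65536,f(32)=1048576 ⇒ 1118481
n=33: 33·1 11·3 3·11 1·33  f→[1185921+14641+81+1]=1200644
[q^34] f(34)=1336336,f(17)=83521,f(2)=16,f(1)=1 ⇒ 1419874
d|35:{1,5,7,35}  Σf=1+625+2401+1500625=1503652
q^36  k|36↦f(k): 1:1 2:16 3:81 4:256 6:1296 9:6561 12:20736 18:104976 36:1679616  a_36=1813539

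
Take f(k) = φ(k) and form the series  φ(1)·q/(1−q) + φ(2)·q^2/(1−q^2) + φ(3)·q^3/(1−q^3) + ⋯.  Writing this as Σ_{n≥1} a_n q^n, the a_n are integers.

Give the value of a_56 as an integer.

q^56  k|56↦φ(k): 1:1 2:1 4:2 7:6 8:4 14:6 28:12 56:24  a_56=56

a_56 = 56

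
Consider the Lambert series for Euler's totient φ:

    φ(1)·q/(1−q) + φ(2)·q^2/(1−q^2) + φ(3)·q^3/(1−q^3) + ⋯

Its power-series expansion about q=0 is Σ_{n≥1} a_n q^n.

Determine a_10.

q^10  k|10↦φ(k): 1:1 2:1 5:4 10:4  a_10=10

a_10 = 10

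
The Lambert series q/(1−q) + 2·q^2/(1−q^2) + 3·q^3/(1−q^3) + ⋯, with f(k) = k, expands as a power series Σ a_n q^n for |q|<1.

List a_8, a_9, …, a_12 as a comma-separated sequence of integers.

15, 13, 18, 12, 28

d|8:{1,2,4,8}  Σf=1+2+4+8=15
q^9  k|9↦f(k): 1:1 3:3 9:9  a_9=13
q^10  k|10↦f(k): 10:10 5:5 2:2 1:1  a_10=18
[q^11] f(11)=11,f(1)=1 ⇒ 12
q^12  k|12↦f(k): 1:1 2:2 3:3 4:4 6:6 12:12  a_12=28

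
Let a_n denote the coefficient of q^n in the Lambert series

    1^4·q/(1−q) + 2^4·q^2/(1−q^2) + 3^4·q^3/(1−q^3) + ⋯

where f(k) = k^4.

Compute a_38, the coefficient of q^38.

a_38 = 2215474

[q^38] f(1)=1,f(2)=16,f(19)=130321,f(38)=2085136 ⇒ 2215474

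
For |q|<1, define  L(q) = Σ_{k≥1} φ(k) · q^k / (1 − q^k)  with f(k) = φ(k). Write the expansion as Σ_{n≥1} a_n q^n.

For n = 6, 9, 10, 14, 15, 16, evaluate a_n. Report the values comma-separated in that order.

[q^6] φ(6)=2,φ(3)=2,φ(2)=1,φ(1)=1 ⇒ 6
[q^9] φ(9)=6,φ(3)=2,φ(1)=1 ⇒ 9
d|10:{10,5,2,1}  Σφ=4+4+1+1=10
n=14: 14·1 7·2 2·7 1·14  φ→[6+6+1+1]=14
n=15: 15·1 5·3 3·5 1·15  φ→[8+4+2+1]=15
q^16  k|16↦φ(k): 1:1 2:1 4:2 8:4 16:8  a_16=16

6, 9, 10, 14, 15, 16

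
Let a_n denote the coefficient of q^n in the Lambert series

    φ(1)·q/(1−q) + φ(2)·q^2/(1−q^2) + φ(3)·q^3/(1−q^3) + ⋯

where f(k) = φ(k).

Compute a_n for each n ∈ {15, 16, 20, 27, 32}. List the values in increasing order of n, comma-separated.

d|15:{1,3,5,15}  Σφ=1+2+4+8=15
n=16: 16·1 8·2 4·4 2·8 1·16  φ→[8+4+2+1+1]=16
[q^20] φ(1)=1,φ(2)=1,φ(4)=2,φ(5)=4,φ(10)=4,φ(20)=8 ⇒ 20
n=27: 1·27 3·9 9·3 27·1  φ→[1+2+6+18]=27
n=32: 32·1 16·2 8·4 4·8 2·16 1·32  φ→[16+8+4+2+1+1]=32

15, 16, 20, 27, 32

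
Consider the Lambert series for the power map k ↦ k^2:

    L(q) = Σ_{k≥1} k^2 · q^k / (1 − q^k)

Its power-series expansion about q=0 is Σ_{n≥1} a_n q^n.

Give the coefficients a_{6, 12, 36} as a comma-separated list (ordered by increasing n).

50, 210, 1911

n=6: 1·6 2·3 3·2 6·1  f→[1+4+9+36]=50
q^12  k|12↦f(k): 12:144 6:36 4:16 3:9 2:4 1:1  a_12=210
n=36: 36·1 18·2 12·3 9·4 6·6 4·9 3·12 2·18 1·36  f→[1296+324+144+81+36+16+9+4+1]=1911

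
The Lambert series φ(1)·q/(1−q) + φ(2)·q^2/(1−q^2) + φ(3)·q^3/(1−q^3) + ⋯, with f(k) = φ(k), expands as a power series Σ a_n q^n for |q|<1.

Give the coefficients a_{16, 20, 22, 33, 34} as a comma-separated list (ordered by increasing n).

d|16:{1,2,4,8,16}  Σφ=1+1+2+4+8=16
n=20: 20·1 10·2 5·4 4·5 2·10 1·20  φ→[8+4+4+2+1+1]=20
[q^22] φ(22)=10,φ(11)=10,φ(2)=1,φ(1)=1 ⇒ 22
[q^33] φ(33)=20,φ(11)=10,φ(3)=2,φ(1)=1 ⇒ 33
q^34  k|34↦φ(k): 34:16 17:16 2:1 1:1  a_34=34

16, 20, 22, 33, 34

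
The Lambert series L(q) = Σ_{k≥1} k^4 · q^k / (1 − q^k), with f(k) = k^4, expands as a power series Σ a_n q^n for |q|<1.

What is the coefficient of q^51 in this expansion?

n=51: 1·51 3·17 17·3 51·1  f→[1+81+83521+6765201]=6848804

a_51 = 6848804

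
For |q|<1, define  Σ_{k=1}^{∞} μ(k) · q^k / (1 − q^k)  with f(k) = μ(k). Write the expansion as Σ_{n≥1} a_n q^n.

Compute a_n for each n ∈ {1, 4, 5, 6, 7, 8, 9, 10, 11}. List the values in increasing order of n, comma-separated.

[q^1] μ(1)=1 ⇒ 1
d|4:{4,2,1}  Σμ=0+(-1)+1=0
n=5: 1·5 5·1  μ→[1+(-1)]=0
d|6:{6,3,2,1}  Σμ=1+(-1)+(-1)+1=0
d|7:{1,7}  Σμ=1+(-1)=0
d|8:{8,4,2,1}  Σμ=0+0+(-1)+1=0
q^9  k|9↦μ(k): 9:0 3:-1 1:1  a_9=0
n=10: 10·1 5·2 2·5 1·10  μ→[1+(-1)+(-1)+1]=0
n=11: 11·1 1·11  μ→[(-1)+1]=0

1, 0, 0, 0, 0, 0, 0, 0, 0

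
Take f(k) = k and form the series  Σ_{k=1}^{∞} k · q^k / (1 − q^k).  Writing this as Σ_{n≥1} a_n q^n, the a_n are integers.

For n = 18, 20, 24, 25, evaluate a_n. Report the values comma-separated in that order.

n=18: 18·1 9·2 6·3 3·6 2·9 1·18  f→[18+9+6+3+2+1]=39
[q^20] f(1)=1,f(2)=2,f(4)=4,f(5)=5,f(10)=10,f(20)=20 ⇒ 42
q^24  k|24↦f(k): 24:24 12:12 8:8 6:6 4:4 3:3 2:2 1:1  a_24=60
q^25  k|25↦f(k): 1:1 5:5 25:25  a_25=31

39, 42, 60, 31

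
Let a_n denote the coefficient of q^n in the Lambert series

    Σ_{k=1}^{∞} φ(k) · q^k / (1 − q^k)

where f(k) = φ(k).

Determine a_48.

n=48: 1·48 2·24 3·16 4·12 6·8 8·6 12·4 16·3 24·2 48·1  φ→[1+1+2+2+2+4+4+8+8+16]=48

a_48 = 48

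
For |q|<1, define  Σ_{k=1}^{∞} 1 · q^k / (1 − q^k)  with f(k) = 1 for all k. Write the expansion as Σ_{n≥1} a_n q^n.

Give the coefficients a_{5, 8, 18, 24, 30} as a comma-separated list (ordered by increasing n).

2, 4, 6, 8, 8

n=5: 1·5 5·1  f→[1+1]=2
q^8  k|8↦f(k): 1:1 2:1 4:1 8:1  a_8=4
d|18:{1,2,3,6,9,18}  Σf=1+1+1+1+1+1=6
d|24:{24,12,8,6,4,3,2,1}  Σf=1+1+1+1+1+1+1+1=8
q^30  k|30↦f(k): 30:1 15:1 10:1 6:1 5:1 3:1 2:1 1:1  a_30=8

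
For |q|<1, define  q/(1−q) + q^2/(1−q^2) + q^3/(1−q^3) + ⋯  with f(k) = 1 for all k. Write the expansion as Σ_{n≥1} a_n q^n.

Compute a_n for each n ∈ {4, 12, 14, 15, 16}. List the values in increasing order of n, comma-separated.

3, 6, 4, 4, 5

q^4  k|4↦f(k): 1:1 2:1 4:1  a_4=3
q^12  k|12↦f(k): 1:1 2:1 3:1 4:1 6:1 12:1  a_12=6
n=14: 14·1 7·2 2·7 1·14  f→[1+1+1+1]=4
n=15: 1·15 3·5 5·3 15·1  f→[1+1+1+1]=4
q^16  k|16↦f(k): 1:1 2:1 4:1 8:1 16:1  a_16=5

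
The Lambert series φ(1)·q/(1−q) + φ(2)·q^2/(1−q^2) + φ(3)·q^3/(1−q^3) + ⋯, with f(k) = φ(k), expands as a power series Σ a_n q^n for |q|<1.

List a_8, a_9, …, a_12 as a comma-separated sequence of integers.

d|8:{8,4,2,1}  Σφ=4+2+1+1=8
q^9  k|9↦φ(k): 9:6 3:2 1:1  a_9=9
[q^10] φ(1)=1,φ(2)=1,φ(5)=4,φ(10)=4 ⇒ 10
d|11:{1,11}  Σφ=1+10=11
n=12: 1·12 2·6 3·4 4·3 6·2 12·1  φ→[1+1+2+2+2+4]=12

8, 9, 10, 11, 12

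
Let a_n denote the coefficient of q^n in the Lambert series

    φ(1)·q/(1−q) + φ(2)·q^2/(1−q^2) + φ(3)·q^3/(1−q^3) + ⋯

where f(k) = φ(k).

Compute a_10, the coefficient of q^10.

n=10: 1·10 2·5 5·2 10·1  φ→[1+1+4+4]=10

a_10 = 10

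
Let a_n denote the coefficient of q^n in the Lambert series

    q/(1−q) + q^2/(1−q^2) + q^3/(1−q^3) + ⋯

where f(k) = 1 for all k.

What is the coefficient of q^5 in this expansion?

a_5 = 2

q^5  k|5↦f(k): 1:1 5:1  a_5=2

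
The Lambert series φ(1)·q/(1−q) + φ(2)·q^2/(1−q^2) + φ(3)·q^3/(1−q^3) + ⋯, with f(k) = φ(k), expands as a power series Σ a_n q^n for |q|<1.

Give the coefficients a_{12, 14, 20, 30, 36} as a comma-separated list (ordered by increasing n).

n=12: 1·12 2·6 3·4 4·3 6·2 12·1  φ→[1+1+2+2+2+4]=12
q^14  k|14↦φ(k): 14:6 7:6 2:1 1:1  a_14=14
d|20:{20,10,5,4,2,1}  Σφ=8+4+4+2+1+1=20
n=30: 30·1 15·2 10·3 6·5 5·6 3·10 2·15 1·30  φ→[8+8+4+2+4+2+1+1]=30
d|36:{1,2,3,4,6,9,12,18,36}  Σφ=1+1+2+2+2+6+4+6+12=36

12, 14, 20, 30, 36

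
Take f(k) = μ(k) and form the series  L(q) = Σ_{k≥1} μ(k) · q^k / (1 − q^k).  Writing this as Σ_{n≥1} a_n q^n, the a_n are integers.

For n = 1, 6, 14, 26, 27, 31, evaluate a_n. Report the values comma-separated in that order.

1, 0, 0, 0, 0, 0

d|1:{1}  Σμ=1=1
q^6  k|6↦μ(k): 1:1 2:-1 3:-1 6:1  a_6=0
q^14  k|14↦μ(k): 14:1 7:-1 2:-1 1:1  a_14=0
[q^26] μ(26)=1,μ(13)=-1,μ(2)=-1,μ(1)=1 ⇒ 0
d|27:{1,3,9,27}  Σμ=1+(-1)+0+0=0
d|31:{31,1}  Σμ=(-1)+1=0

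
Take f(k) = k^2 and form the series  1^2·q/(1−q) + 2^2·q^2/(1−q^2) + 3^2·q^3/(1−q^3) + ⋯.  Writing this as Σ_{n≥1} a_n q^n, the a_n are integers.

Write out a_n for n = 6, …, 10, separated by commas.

n=6: 6·1 3·2 2·3 1·6  f→[36+9+4+1]=50
n=7: 1·7 7·1  f→[1+49]=50
d|8:{1,2,4,8}  Σf=1+4+16+64=85
d|9:{1,3,9}  Σf=1+9+81=91
n=10: 10·1 5·2 2·5 1·10  f→[100+25+4+1]=130

50, 50, 85, 91, 130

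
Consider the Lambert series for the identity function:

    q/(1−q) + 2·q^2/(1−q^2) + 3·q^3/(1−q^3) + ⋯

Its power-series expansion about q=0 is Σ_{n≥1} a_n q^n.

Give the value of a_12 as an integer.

q^12  k|12↦f(k): 12:12 6:6 4:4 3:3 2:2 1:1  a_12=28

a_12 = 28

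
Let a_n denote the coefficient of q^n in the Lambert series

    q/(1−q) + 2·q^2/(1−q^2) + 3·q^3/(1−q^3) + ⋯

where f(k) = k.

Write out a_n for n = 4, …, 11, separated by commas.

q^4  k|4↦f(k): 4:4 2:2 1:1  a_4=7
n=5: 5·1 1·5  f→[5+1]=6
n=6: 6·1 3·2 2·3 1·6  f→[6+3+2+1]=12
n=7: 1·7 7·1  f→[1+7]=8
[q^8] f(8)=8,f(4)=4,f(2)=2,f(1)=1 ⇒ 15
n=9: 1·9 3·3 9·1  f→[1+3+9]=13
[q^10] f(1)=1,f(2)=2,f(5)=5,f(10)=10 ⇒ 18
[q^11] f(11)=11,f(1)=1 ⇒ 12

7, 6, 12, 8, 15, 13, 18, 12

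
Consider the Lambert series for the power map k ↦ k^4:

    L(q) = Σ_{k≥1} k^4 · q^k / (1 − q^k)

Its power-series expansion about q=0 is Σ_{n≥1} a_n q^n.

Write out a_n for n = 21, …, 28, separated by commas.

[q^21] f(21)=194481,f(7)=2401,f(3)=81,f(1)=1 ⇒ 196964
n=22: 22·1 11·2 2·11 1·22  f→[234256+14641+16+1]=248914
[q^23] f(23)=279841,f(1)=1 ⇒ 279842
n=24: 1·24 2·12 3·8 4·6 6·4 8·3 12·2 24·1  f→[1+16+81+256+1296+4096+20736+331776]=358258
n=25: 1·25 5·5 25·1  f→[1+625+390625]=391251
n=26: 1·26 2·13 13·2 26·1  f→[1+16+28561+456976]=485554
q^27  k|27↦f(k): 27:531441 9:6561 3:81 1:1  a_27=538084
n=28: 1·28 2·14 4·7 7·4 14·2 28·1  f→[1+16+256+2401+38416+614656]=655746

196964, 248914, 279842, 358258, 391251, 485554, 538084, 655746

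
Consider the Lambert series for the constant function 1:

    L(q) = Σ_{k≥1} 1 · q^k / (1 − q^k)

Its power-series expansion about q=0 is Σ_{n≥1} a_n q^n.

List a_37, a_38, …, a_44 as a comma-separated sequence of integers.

q^37  k|37↦f(k): 1:1 37:1  a_37=2
q^38  k|38↦f(k): 1:1 2:1 19:1 38:1  a_38=4
d|39:{1,3,13,39}  Σf=1+1+1+1=4
d|40:{40,20,10,8,5,4,2,1}  Σf=1+1+1+1+1+1+1+1=8
[q^41] f(41)=1,f(1)=1 ⇒ 2
[q^42] f(1)=1,f(2)=1,f(3)=1,f(6)=1,f(7)=1,f(14)=1,f(21)=1,f(42)=1 ⇒ 8
[q^43] f(43)=1,f(1)=1 ⇒ 2
q^44  k|44↦f(k): 1:1 2:1 4:1 11:1 22:1 44:1  a_44=6

2, 4, 4, 8, 2, 8, 2, 6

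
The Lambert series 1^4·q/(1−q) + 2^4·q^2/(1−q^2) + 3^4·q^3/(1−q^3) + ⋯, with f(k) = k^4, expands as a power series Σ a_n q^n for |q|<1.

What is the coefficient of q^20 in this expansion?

[q^20] f(20)=160000,f(10)=10000,f(5)=625,f(4)=256,f(2)=16,f(1)=1 ⇒ 170898

a_20 = 170898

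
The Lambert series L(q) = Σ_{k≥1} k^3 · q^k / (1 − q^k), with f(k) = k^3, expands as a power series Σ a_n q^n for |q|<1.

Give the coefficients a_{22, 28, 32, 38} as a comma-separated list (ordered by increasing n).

d|22:{22,11,2,1}  Σf=10648+1331+8+1=11988
q^28  k|28↦f(k): 1:1 2:8 4:64 7:343 14:2744 28:21952  a_28=25112
n=32: 32·1 16·2 8·4 4·8 2·16 1·32  f→[32768+4096+512+64+8+1]=37449
q^38  k|38↦f(k): 1:1 2:8 19:6859 38:54872  a_38=61740

11988, 25112, 37449, 61740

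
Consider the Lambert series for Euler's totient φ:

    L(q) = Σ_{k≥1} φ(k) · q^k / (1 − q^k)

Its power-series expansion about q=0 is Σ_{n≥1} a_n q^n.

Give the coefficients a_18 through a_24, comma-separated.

d|18:{1,2,3,6,9,18}  Σφ=1+1+2+2+6+6=18
n=19: 19·1 1·19  φ→[18+1]=19
q^20  k|20↦φ(k): 1:1 2:1 4:2 5:4 10:4 20:8  a_20=20
n=21: 21·1 7·3 3·7 1·21  φ→[12+6+2+1]=21
n=22: 1·22 2·11 11·2 22·1  φ→[1+1+10+10]=22
q^23  k|23↦φ(k): 1:1 23:22  a_23=23
q^24  k|24↦φ(k): 1:1 2:1 3:2 4:2 6:2 8:4 12:4 24:8  a_24=24

18, 19, 20, 21, 22, 23, 24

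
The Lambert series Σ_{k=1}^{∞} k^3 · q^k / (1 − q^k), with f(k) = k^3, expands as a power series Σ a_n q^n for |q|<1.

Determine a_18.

a_18 = 6813

d|18:{1,2,3,6,9,18}  Σf=1+8+27+216+729+5832=6813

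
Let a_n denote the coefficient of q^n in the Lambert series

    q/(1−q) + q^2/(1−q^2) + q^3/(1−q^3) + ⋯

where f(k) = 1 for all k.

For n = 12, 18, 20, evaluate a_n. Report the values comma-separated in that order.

d|12:{1,2,3,4,6,12}  Σf=1+1+1+1+1+1=6
[q^18] f(18)=1,f(9)=1,f(6)=1,f(3)=1,f(2)=1,f(1)=1 ⇒ 6
[q^20] f(1)=1,f(2)=1,f(4)=1,f(5)=1,f(10)=1,f(20)=1 ⇒ 6

6, 6, 6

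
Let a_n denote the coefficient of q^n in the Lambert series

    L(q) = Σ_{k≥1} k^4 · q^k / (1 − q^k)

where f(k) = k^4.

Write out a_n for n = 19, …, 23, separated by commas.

n=19: 19·1 1·19  f→[130321+1]=130322
q^20  k|20↦f(k): 20:160000 10:10000 5:625 4:256 2:16 1:1  a_20=170898
d|21:{21,7,3,1}  Σf=194481+2401+81+1=196964
q^22  k|22↦f(k): 22:234256 11:14641 2:16 1:1  a_22=248914
d|23:{1,23}  Σf=1+279841=279842

130322, 170898, 196964, 248914, 279842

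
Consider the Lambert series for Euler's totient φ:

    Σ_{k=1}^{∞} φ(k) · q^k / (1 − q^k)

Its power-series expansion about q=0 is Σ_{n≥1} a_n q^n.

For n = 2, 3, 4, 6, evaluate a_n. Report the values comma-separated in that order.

n=2: 2·1 1·2  φ→[1+1]=2
d|3:{3,1}  Σφ=2+1=3
d|4:{4,2,1}  Σφ=2+1+1=4
[q^6] φ(1)=1,φ(2)=1,φ(3)=2,φ(6)=2 ⇒ 6

2, 3, 4, 6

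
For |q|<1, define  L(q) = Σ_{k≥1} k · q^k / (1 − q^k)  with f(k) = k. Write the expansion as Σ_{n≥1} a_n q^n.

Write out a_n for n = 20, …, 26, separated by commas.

42, 32, 36, 24, 60, 31, 42

q^20  k|20↦f(k): 1:1 2:2 4:4 5:5 10:10 20:20  a_20=42
d|21:{1,3,7,21}  Σf=1+3+7+21=32
q^22  k|22↦f(k): 1:1 2:2 11:11 22:22  a_22=36
[q^23] f(23)=23,f(1)=1 ⇒ 24
d|24:{24,12,8,6,4,3,2,1}  Σf=24+12+8+6+4+3+2+1=60
[q^25] f(25)=25,f(5)=5,f(1)=1 ⇒ 31
n=26: 26·1 13·2 2·13 1·26  f→[26+13+2+1]=42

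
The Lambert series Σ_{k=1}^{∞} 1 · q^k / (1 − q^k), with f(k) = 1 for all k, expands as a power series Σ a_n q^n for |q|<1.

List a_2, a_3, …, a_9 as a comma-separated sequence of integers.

2, 2, 3, 2, 4, 2, 4, 3

d|2:{2,1}  Σf=1+1=2
n=3: 1·3 3·1  f→[1+1]=2
q^4  k|4↦f(k): 1:1 2:1 4:1  a_4=3
q^5  k|5↦f(k): 5:1 1:1  a_5=2
d|6:{1,2,3,6}  Σf=1+1+1+1=4
[q^7] f(7)=1,f(1)=1 ⇒ 2
q^8  k|8↦f(k): 8:1 4:1 2:1 1:1  a_8=4
d|9:{1,3,9}  Σf=1+1+1=3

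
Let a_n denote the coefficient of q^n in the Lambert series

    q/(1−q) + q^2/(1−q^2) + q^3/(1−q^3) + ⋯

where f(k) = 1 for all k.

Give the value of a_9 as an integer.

[q^9] f(1)=1,f(3)=1,f(9)=1 ⇒ 3

a_9 = 3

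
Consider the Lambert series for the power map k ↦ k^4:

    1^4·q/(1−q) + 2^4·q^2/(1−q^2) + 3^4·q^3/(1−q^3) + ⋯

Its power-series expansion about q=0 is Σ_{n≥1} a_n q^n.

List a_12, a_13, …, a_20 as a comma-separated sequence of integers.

22386, 28562, 40834, 51332, 69905, 83522, 112931, 130322, 170898

n=12: 12·1 6·2 4·3 3·4 2·6 1·12  f→[20736+1296+256+81+16+1]=22386
q^13  k|13↦f(k): 1:1 13:28561  a_13=28562
n=14: 14·1 7·2 2·7 1·14  f→[38416+2401+16+1]=40834
[q^15] f(15)=50625,f(5)=625,f(3)=81,f(1)=1 ⇒ 51332
d|16:{16,8,4,2,1}  Σf=65536+4096+256+16+1=69905
d|17:{17,1}  Σf=83521+1=83522
q^18  k|18↦f(k): 1:1 2:16 3:81 6:1296 9:6561 18:104976  a_18=112931
n=19: 19·1 1·19  f→[130321+1]=130322
[q^20] f(20)=160000,f(10)=10000,f(5)=625,f(4)=256,f(2)=16,f(1)=1 ⇒ 170898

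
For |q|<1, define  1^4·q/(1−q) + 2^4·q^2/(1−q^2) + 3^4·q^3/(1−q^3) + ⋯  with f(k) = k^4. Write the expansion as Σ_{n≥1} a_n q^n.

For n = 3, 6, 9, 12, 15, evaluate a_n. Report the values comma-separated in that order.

q^3  k|3↦f(k): 3:81 1:1  a_3=82
d|6:{6,3,2,1}  Σf=1296+81+16+1=1394
[q^9] f(1)=1,f(3)=81,f(9)=6561 ⇒ 6643
q^12  k|12↦f(k): 1:1 2:16 3:81 4:256 6:1296 12:20736  a_12=22386
[q^15] f(1)=1,f(3)=81,f(5)=625,f(15)=50625 ⇒ 51332

82, 1394, 6643, 22386, 51332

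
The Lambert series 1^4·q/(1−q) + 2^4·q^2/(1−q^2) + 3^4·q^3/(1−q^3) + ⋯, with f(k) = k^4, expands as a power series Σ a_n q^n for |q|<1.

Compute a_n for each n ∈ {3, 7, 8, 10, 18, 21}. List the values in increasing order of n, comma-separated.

82, 2402, 4369, 10642, 112931, 196964

d|3:{3,1}  Σf=81+1=82
[q^7] f(7)=2401,f(1)=1 ⇒ 2402
q^8  k|8↦f(k): 8:4096 4:256 2:16 1:1  a_8=4369
q^10  k|10↦f(k): 1:1 2:16 5:625 10:10000  a_10=10642
n=18: 1·18 2·9 3·6 6·3 9·2 18·1  f→[1+16+81+1296+6561+104976]=112931
[q^21] f(1)=1,f(3)=81,f(7)=2401,f(21)=194481 ⇒ 196964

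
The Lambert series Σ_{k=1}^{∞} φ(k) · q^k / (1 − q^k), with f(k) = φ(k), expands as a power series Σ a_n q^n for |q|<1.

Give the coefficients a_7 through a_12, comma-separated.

q^7  k|7↦φ(k): 7:6 1:1  a_7=7
[q^8] φ(8)=4,φ(4)=2,φ(2)=1,φ(1)=1 ⇒ 8
[q^9] φ(9)=6,φ(3)=2,φ(1)=1 ⇒ 9
q^10  k|10↦φ(k): 10:4 5:4 2:1 1:1  a_10=10
d|11:{11,1}  Σφ=10+1=11
d|12:{12,6,4,3,2,1}  Σφ=4+2+2+2+1+1=12

7, 8, 9, 10, 11, 12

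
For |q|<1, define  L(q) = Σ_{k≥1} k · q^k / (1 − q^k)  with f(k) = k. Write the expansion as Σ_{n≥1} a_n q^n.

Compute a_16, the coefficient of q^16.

a_16 = 31

[q^16] f(16)=16,f(8)=8,f(4)=4,f(2)=2,f(1)=1 ⇒ 31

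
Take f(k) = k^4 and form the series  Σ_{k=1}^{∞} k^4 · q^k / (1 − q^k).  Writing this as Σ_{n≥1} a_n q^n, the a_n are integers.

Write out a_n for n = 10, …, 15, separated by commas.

10642, 14642, 22386, 28562, 40834, 51332

d|10:{1,2,5,10}  Σf=1+16+625+10000=10642
q^11  k|11↦f(k): 1:1 11:14641  a_11=14642
n=12: 12·1 6·2 4·3 3·4 2·6 1·12  f→[20736+1296+256+81+16+1]=22386
n=13: 1·13 13·1  f→[1+28561]=28562
q^14  k|14↦f(k): 14:38416 7:2401 2:16 1:1  a_14=40834
q^15  k|15↦f(k): 15:50625 5:625 3:81 1:1  a_15=51332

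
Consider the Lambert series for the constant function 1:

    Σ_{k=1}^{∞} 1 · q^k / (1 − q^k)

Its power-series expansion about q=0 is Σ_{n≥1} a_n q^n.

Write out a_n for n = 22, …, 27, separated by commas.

4, 2, 8, 3, 4, 4

[q^22] f(1)=1,f(2)=1,f(11)=1,f(22)=1 ⇒ 4
q^23  k|23↦f(k): 23:1 1:1  a_23=2
n=24: 1·24 2·12 3·8 4·6 6·4 8·3 12·2 24·1  f→[1+1+1+1+1+1+1+1]=8
q^25  k|25↦f(k): 1:1 5:1 25:1  a_25=3
[q^26] f(26)=1,f(13)=1,f(2)=1,f(1)=1 ⇒ 4
[q^27] f(27)=1,f(9)=1,f(3)=1,f(1)=1 ⇒ 4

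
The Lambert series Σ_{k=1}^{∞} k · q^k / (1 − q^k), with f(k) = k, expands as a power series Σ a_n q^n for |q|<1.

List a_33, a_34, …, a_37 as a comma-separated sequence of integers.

48, 54, 48, 91, 38

n=33: 1·33 3·11 11·3 33·1  f→[1+3+11+33]=48
n=34: 34·1 17·2 2·17 1·34  f→[34+17+2+1]=54
d|35:{1,5,7,35}  Σf=1+5+7+35=48
n=36: 1·36 2·18 3·12 4·9 6·6 9·4 12·3 18·2 36·1  f→[1+2+3+4+6+9+12+18+36]=91
d|37:{1,37}  Σf=1+37=38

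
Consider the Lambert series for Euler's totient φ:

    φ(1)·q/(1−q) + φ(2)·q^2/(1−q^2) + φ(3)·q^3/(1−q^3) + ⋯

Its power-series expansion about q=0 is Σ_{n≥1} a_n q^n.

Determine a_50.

[q^50] φ(50)=20,φ(25)=20,φ(10)=4,φ(5)=4,φ(2)=1,φ(1)=1 ⇒ 50

a_50 = 50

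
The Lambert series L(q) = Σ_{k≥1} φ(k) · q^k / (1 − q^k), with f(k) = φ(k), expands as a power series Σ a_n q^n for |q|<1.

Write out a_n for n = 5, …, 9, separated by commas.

d|5:{5,1}  Σφ=4+1=5
q^6  k|6↦φ(k): 1:1 2:1 3:2 6:2  a_6=6
q^7  k|7↦φ(k): 1:1 7:6  a_7=7
q^8  k|8↦φ(k): 1:1 2:1 4:2 8:4  a_8=8
q^9  k|9↦φ(k): 9:6 3:2 1:1  a_9=9

5, 6, 7, 8, 9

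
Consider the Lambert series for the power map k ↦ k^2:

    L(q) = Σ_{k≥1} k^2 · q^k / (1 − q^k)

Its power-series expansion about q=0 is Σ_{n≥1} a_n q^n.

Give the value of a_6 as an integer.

a_6 = 50

n=6: 1·6 2·3 3·2 6·1  f→[1+4+9+36]=50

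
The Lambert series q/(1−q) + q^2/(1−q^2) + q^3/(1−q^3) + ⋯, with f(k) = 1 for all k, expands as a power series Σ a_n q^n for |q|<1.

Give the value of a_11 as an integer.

[q^11] f(1)=1,f(11)=1 ⇒ 2

a_11 = 2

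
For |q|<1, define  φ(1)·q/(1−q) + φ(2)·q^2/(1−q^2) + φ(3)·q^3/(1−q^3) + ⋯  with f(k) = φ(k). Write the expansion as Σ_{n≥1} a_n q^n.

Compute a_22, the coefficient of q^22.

[q^22] φ(1)=1,φ(2)=1,φ(11)=10,φ(22)=10 ⇒ 22

a_22 = 22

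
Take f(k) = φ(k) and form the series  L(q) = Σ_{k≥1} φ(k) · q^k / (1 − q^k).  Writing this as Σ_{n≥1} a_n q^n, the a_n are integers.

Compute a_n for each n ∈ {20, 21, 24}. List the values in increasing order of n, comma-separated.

n=20: 20·1 10·2 5·4 4·5 2·10 1·20  φ→[8+4+4+2+1+1]=20
q^21  k|21↦φ(k): 1:1 3:2 7:6 21:12  a_21=21
q^24  k|24↦φ(k): 1:1 2:1 3:2 4:2 6:2 8:4 12:4 24:8  a_24=24

20, 21, 24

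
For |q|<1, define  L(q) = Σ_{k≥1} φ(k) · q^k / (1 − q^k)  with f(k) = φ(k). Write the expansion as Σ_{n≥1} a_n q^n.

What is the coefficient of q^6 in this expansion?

q^6  k|6↦φ(k): 6:2 3:2 2:1 1:1  a_6=6

a_6 = 6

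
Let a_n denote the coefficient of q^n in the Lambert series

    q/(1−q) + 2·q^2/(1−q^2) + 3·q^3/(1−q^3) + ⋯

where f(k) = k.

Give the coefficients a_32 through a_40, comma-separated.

63, 48, 54, 48, 91, 38, 60, 56, 90

[q^32] f(1)=1,f(2)=2,f(4)=4,f(8)=8,f(16)=16,f(32)=32 ⇒ 63
n=33: 33·1 11·3 3·11 1·33  f→[33+11+3+1]=48
n=34: 1·34 2·17 17·2 34·1  f→[1+2+17+34]=54
n=35: 1·35 5·7 7·5 35·1  f→[1+5+7+35]=48
[q^36] f(1)=1,f(2)=2,f(3)=3,f(4)=4,f(6)=6,f(9)=9,f(12)=12,f(18)=18,f(36)=36 ⇒ 91
q^37  k|37↦f(k): 37:37 1:1  a_37=38
[q^38] f(1)=1,f(2)=2,f(19)=19,f(38)=38 ⇒ 60
q^39  k|39↦f(k): 1:1 3:3 13:13 39:39  a_39=56
q^40  k|40↦f(k): 40:40 20:20 10:10 8:8 5:5 4:4 2:2 1:1  a_40=90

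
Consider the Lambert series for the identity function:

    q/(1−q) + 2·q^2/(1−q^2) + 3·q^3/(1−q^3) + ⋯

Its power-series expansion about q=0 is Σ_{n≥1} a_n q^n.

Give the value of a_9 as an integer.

n=9: 1·9 3·3 9·1  f→[1+3+9]=13

a_9 = 13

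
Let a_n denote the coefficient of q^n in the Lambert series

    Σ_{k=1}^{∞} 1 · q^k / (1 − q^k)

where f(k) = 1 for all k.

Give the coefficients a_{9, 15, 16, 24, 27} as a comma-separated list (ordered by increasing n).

n=9: 9·1 3·3 1·9  f→[1+1+1]=3
n=15: 15·1 5·3 3·5 1·15  f→[1+1+1+1]=4
[q^16] f(1)=1,f(2)=1,f(4)=1,f(8)=1,f(16)=1 ⇒ 5
d|24:{1,2,3,4,6,8,12,24}  Σf=1+1+1+1+1+1+1+1=8
n=27: 27·1 9·3 3·9 1·27  f→[1+1+1+1]=4

3, 4, 5, 8, 4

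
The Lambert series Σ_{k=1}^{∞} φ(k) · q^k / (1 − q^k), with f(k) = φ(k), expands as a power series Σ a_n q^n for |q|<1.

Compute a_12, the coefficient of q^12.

d|12:{12,6,4,3,2,1}  Σφ=4+2+2+2+1+1=12

a_12 = 12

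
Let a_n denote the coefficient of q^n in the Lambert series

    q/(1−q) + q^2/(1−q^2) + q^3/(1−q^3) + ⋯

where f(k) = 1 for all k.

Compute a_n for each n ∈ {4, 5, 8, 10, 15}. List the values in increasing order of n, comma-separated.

d|4:{1,2,4}  Σf=1+1+1=3
q^5  k|5↦f(k): 5:1 1:1  a_5=2
q^8  k|8↦f(k): 8:1 4:1 2:1 1:1  a_8=4
q^10  k|10↦f(k): 10:1 5:1 2:1 1:1  a_10=4
q^15  k|15↦f(k): 15:1 5:1 3:1 1:1  a_15=4

3, 2, 4, 4, 4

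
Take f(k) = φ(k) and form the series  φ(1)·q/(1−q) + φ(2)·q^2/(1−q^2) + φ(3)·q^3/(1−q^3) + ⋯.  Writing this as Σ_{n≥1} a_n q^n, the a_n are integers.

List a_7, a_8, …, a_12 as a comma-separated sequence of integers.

q^7  k|7↦φ(k): 7:6 1:1  a_7=7
[q^8] φ(8)=4,φ(4)=2,φ(2)=1,φ(1)=1 ⇒ 8
d|9:{9,3,1}  Σφ=6+2+1=9
[q^10] φ(1)=1,φ(2)=1,φ(5)=4,φ(10)=4 ⇒ 10
q^11  k|11↦φ(k): 11:10 1:1  a_11=11
q^12  k|12↦φ(k): 12:4 6:2 4:2 3:2 2:1 1:1  a_12=12

7, 8, 9, 10, 11, 12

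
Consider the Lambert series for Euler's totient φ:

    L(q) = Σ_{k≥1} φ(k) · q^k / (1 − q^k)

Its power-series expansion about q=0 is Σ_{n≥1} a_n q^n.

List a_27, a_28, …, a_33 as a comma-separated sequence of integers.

[q^27] φ(1)=1,φ(3)=2,φ(9)=6,φ(27)=18 ⇒ 27
[q^28] φ(1)=1,φ(2)=1,φ(4)=2,φ(7)=6,φ(14)=6,φ(28)=12 ⇒ 28
d|29:{1,29}  Σφ=1+28=29
n=30: 30·1 15·2 10·3 6·5 5·6 3·10 2·15 1·30  φ→[8+8+4+2+4+2+1+1]=30
q^31  k|31↦φ(k): 31:30 1:1  a_31=31
d|32:{1,2,4,8,16,32}  Σφ=1+1+2+4+8+16=32
[q^33] φ(1)=1,φ(3)=2,φ(11)=10,φ(33)=20 ⇒ 33

27, 28, 29, 30, 31, 32, 33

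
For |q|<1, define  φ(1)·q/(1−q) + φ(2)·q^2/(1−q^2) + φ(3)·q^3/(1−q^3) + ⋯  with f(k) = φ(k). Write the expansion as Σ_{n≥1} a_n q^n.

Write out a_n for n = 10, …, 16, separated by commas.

n=10: 1·10 2·5 5·2 10·1  φ→[1+1+4+4]=10
q^11  k|11↦φ(k): 11:10 1:1  a_11=11
[q^12] φ(1)=1,φ(2)=1,φ(3)=2,φ(4)=2,φ(6)=2,φ(12)=4 ⇒ 12
d|13:{13,1}  Σφ=12+1=13
d|14:{1,2,7,14}  Σφ=1+1+6+6=14
n=15: 1·15 3·5 5·3 15·1  φ→[1+2+4+8]=15
n=16: 1·16 2·8 4·4 8·2 16·1  φ→[1+1+2+4+8]=16

10, 11, 12, 13, 14, 15, 16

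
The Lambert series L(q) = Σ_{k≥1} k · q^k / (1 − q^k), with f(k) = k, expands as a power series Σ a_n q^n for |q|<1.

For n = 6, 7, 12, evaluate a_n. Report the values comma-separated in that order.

12, 8, 28

n=6: 1·6 2·3 3·2 6·1  f→[1+2+3+6]=12
q^7  k|7↦f(k): 1:1 7:7  a_7=8
q^12  k|12↦f(k): 1:1 2:2 3:3 4:4 6:6 12:12  a_12=28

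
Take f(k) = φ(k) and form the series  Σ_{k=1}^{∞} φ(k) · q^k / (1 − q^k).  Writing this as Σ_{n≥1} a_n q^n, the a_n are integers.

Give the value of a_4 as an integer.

n=4: 1·4 2·2 4·1  φ→[1+1+2]=4

a_4 = 4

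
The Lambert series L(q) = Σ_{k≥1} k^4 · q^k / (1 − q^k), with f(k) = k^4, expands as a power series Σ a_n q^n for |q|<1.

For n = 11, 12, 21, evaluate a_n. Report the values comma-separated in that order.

d|11:{1,11}  Σf=1+14641=14642
q^12  k|12↦f(k): 12:20736 6:1296 4:256 3:81 2:16 1:1  a_12=22386
d|21:{21,7,3,1}  Σf=194481+2401+81+1=196964

14642, 22386, 196964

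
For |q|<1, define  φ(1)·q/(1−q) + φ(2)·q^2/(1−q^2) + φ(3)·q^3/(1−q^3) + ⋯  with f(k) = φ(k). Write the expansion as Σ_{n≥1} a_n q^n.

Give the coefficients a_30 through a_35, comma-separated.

d|30:{1,2,3,5,6,10,15,30}  Σφ=1+1+2+4+2+4+8+8=30
n=31: 31·1 1·31  φ→[30+1]=31
n=32: 1·32 2·16 4·8 8·4 16·2 32·1  φ→[1+1+2+4+8+16]=32
[q^33] φ(1)=1,φ(3)=2,φ(11)=10,φ(33)=20 ⇒ 33
[q^34] φ(1)=1,φ(2)=1,φ(17)=16,φ(34)=16 ⇒ 34
[q^35] φ(35)=24,φ(7)=6,φ(5)=4,φ(1)=1 ⇒ 35

30, 31, 32, 33, 34, 35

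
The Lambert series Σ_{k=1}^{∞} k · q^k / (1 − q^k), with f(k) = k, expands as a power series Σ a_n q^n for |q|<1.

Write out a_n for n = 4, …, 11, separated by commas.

q^4  k|4↦f(k): 1:1 2:2 4:4  a_4=7
q^5  k|5↦f(k): 5:5 1:1  a_5=6
d|6:{1,2,3,6}  Σf=1+2+3+6=12
q^7  k|7↦f(k): 1:1 7:7  a_7=8
d|8:{8,4,2,1}  Σf=8+4+2+1=15
[q^9] f(1)=1,f(3)=3,f(9)=9 ⇒ 13
[q^10] f(10)=10,f(5)=5,f(2)=2,f(1)=1 ⇒ 18
[q^11] f(11)=11,f(1)=1 ⇒ 12

7, 6, 12, 8, 15, 13, 18, 12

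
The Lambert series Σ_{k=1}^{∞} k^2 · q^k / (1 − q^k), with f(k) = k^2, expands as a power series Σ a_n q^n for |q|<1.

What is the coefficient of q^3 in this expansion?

[q^3] f(1)=1,f(3)=9 ⇒ 10

a_3 = 10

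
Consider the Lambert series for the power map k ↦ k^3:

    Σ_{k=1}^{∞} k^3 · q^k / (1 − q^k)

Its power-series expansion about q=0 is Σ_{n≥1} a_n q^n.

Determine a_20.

a_20 = 9198

d|20:{20,10,5,4,2,1}  Σf=8000+1000+125+64+8+1=9198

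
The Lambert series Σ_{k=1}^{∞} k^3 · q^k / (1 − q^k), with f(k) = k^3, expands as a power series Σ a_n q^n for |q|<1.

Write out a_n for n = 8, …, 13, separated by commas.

585, 757, 1134, 1332, 2044, 2198

n=8: 8·1 4·2 2·4 1·8  f→[512+64+8+1]=585
d|9:{1,3,9}  Σf=1+27+729=757
d|10:{10,5,2,1}  Σf=1000+125+8+1=1134
d|11:{11,1}  Σf=1331+1=1332
q^12  k|12↦f(k): 1:1 2:8 3:27 4:64 6:216 12:1728  a_12=2044
n=13: 13·1 1·13  f→[2197+1]=2198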